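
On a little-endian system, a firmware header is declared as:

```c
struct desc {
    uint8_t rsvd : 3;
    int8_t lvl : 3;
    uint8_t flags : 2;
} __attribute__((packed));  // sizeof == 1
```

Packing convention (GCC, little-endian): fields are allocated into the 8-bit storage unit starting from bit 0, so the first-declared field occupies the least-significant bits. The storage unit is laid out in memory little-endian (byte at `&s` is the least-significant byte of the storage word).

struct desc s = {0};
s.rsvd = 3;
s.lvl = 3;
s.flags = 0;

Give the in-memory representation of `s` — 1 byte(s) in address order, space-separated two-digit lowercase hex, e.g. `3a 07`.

1b

rsvd (3b) val=3 bits=0x3 at bit 0: 0x03
lvl (3b) val=3 bits=0x3 at bit 3: 0x1b
flags (2b) val=0 bits=0x0 at bit 6: 0x1b
word = 0x1b → little-endian bytes:
  [0]=0x1b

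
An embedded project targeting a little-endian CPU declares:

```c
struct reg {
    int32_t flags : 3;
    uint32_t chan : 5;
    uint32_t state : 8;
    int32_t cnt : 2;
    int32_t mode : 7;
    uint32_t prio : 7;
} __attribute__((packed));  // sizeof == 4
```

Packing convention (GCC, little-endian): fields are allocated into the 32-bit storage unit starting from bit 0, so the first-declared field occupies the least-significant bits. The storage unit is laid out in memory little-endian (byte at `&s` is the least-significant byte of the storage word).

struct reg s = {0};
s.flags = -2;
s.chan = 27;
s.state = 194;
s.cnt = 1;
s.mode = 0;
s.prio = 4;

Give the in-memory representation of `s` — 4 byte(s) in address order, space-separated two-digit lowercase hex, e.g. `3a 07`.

[0+:3] flags=-2 & 0x7 = 0x6; word=0x00000006
[3+:5] chan=27 & 0x1f = 0x1b; word=0x000000de
[8+:8] state=194 & 0xff = 0xc2; word=0x0000c2de
[16+:2] cnt=1 & 0x3 = 0x1; word=0x0001c2de
[18+:7] mode=0 & 0x7f = 0x0; word=0x0001c2de
[25+:7] prio=4 & 0x7f = 0x4; word=0x0801c2de
word = 0x0801c2de → little-endian bytes:
  [0]=0xde  [1]=0xc2  [2]=0x01  [3]=0x08

de c2 01 08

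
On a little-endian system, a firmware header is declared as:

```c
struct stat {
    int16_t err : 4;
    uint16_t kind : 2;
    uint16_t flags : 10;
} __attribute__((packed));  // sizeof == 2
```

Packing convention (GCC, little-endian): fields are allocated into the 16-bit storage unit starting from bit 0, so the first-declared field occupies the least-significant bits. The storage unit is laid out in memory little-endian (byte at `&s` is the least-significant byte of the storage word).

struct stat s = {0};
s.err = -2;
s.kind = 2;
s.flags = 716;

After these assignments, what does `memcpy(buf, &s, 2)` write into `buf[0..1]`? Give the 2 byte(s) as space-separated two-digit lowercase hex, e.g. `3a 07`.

2e b3

err:4 = -2 → 0xe << 0 → word 0x000e
kind:2 = 2 → 0x2 << 4 → word 0x002e
flags:10 = 716 → 0x2cc << 6 → word 0xb32e
word = 0xb32e → little-endian bytes:
  [0]=0x2e  [1]=0xb3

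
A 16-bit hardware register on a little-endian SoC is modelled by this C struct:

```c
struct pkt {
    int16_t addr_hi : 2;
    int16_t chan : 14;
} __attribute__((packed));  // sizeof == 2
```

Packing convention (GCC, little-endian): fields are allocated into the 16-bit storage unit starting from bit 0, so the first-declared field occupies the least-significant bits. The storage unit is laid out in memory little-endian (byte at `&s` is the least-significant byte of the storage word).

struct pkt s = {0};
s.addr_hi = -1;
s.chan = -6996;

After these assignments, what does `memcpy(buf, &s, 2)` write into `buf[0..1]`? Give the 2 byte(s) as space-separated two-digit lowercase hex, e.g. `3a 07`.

b3 92

addr_hi:2 = -1 → 0x3 << 0 → word 0x0003
chan:14 = -6996 → 0x24ac << 2 → word 0x92b3
word = 0x92b3 → little-endian bytes:
  [0]=0xb3  [1]=0x92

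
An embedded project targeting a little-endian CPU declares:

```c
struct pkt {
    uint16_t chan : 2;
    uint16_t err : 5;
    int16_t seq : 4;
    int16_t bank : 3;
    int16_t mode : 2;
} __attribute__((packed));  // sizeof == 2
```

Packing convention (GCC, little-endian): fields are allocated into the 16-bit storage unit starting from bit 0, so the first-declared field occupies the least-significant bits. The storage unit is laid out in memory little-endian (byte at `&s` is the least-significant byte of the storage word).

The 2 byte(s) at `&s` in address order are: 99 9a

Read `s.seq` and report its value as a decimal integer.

[0]=0x99 [1]=0x9a (little-endian) → word 0x9a99
chan:2 @ bit 0 → (0x9a99>>0)&0x3 = 0x1
err:5 @ bit 2 → (0x9a99>>2)&0x1f = 0x6
seq:4 @ bit 7 → (0x9a99>>7)&0xf = 0x5  ←
bank:3 @ bit 11 → (0x9a99>>11)&0x7 = 0x3
mode:2 @ bit 14 → (0x9a99>>14)&0x3 = 0x2
seq signed 4b, MSB=0: value = 5

5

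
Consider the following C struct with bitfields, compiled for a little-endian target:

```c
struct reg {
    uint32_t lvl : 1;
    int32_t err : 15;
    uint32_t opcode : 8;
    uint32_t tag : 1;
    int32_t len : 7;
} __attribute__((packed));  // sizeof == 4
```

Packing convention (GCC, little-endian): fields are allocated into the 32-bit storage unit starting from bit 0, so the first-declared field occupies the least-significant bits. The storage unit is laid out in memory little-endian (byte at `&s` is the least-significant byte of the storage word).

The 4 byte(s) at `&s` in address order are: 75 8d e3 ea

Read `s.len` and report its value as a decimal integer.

[0]=0x75 [1]=0x8d [2]=0xe3 [3]=0xea (little-endian) → word 0xeae38d75
lvl [0+:1] = (word>>0) & 0x1 = 1
err [1+:15] = (word>>1) & 0x7fff = 18106
opcode [16+:8] = (word>>16) & 0xff = 227
tag [24+:1] = (word>>24) & 0x1 = 0
len [25+:7] = (word>>25) & 0x7f = 117  ←
len signed 7b, MSB=1: 117 - 128 = -11

-11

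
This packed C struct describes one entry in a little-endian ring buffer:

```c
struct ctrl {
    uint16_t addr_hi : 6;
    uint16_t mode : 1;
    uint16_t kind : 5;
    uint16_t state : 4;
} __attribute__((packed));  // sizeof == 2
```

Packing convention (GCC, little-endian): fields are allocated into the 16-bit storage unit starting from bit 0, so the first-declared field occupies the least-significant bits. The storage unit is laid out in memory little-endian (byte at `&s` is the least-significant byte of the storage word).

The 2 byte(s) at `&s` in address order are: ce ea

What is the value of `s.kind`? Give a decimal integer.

[0]=0xce [1]=0xea (little-endian) → word 0xeace
addr_hi:6 @ bit 0 → (0xeace>>0)&0x3f = 0xe
mode:1 @ bit 6 → (0xeace>>6)&0x1 = 0x1
kind:5 @ bit 7 → (0xeace>>7)&0x1f = 0x15  ←
state:4 @ bit 12 → (0xeace>>12)&0xf = 0xe

21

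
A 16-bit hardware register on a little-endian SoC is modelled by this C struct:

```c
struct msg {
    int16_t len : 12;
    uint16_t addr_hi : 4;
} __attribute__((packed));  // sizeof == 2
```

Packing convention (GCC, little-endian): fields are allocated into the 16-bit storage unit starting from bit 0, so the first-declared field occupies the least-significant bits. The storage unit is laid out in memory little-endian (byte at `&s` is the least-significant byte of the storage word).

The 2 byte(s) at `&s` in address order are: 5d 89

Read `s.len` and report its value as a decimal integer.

-1699

[0]=0x5d [1]=0x89 (little-endian) → word 0x895d
len [0+:12] = (word>>0) & 0xfff = 2397  ←
addr_hi [12+:4] = (word>>12) & 0xf = 8
len signed 12b, MSB=1: 2397 - 4096 = -1699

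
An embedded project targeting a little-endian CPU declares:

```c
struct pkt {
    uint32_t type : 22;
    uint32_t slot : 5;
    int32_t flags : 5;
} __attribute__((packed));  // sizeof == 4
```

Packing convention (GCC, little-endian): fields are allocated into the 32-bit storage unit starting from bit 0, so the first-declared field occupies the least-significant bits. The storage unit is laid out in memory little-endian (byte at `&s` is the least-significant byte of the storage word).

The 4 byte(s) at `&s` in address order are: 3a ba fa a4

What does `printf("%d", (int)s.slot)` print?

19

[0]=0x3a [1]=0xba [2]=0xfa [3]=0xa4 (little-endian) → word 0xa4faba3a
type [0+:22] = (word>>0) & 0x3fffff = 3848762
slot [22+:5] = (word>>22) & 0x1f = 19  ←
flags [27+:5] = (word>>27) & 0x1f = 20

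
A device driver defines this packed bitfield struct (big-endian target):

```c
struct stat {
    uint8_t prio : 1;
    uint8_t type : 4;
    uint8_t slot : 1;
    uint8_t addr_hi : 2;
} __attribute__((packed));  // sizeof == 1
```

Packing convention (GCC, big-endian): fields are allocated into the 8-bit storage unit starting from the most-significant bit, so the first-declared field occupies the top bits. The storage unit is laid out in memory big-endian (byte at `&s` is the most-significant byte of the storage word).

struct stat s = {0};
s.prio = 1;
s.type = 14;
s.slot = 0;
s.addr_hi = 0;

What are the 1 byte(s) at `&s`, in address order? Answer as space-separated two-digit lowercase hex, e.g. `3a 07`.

prio (1b) val=1 bits=0x1 at bit 7: 0x80
type (4b) val=14 bits=0xe at bit 3: 0xf0
slot (1b) val=0 bits=0x0 at bit 2: 0xf0
addr_hi (2b) val=0 bits=0x0 at bit 0: 0xf0
word = 0xf0 → big-endian bytes:
  [0]=0xf0

f0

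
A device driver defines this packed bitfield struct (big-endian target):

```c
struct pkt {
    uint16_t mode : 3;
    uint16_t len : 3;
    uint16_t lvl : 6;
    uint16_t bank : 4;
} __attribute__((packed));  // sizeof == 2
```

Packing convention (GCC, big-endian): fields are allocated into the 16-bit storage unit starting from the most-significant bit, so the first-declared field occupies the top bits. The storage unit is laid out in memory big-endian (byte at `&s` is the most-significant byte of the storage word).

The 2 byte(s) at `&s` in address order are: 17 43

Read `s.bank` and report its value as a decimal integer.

[0]=0x17 [1]=0x43 (big-endian) → word 0x1743
mode:3 @ bit 13 → (0x1743>>13)&0x7 = 0x0
len:3 @ bit 10 → (0x1743>>10)&0x7 = 0x5
lvl:6 @ bit 4 → (0x1743>>4)&0x3f = 0x34
bank:4 @ bit 0 → (0x1743>>0)&0xf = 0x3  ←

3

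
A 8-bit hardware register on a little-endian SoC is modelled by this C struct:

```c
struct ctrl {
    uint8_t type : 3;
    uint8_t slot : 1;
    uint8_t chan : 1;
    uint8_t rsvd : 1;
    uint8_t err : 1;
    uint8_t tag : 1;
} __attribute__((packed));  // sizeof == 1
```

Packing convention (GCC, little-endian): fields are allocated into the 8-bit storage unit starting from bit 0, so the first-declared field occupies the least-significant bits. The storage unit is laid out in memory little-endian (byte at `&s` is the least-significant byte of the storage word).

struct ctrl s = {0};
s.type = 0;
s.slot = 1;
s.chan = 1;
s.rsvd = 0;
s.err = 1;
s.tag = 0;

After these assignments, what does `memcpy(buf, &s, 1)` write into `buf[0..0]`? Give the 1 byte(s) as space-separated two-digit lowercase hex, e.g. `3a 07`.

[0+:3] type=0 & 0x7 = 0x0; word=0x00
[3+:1] slot=1 & 0x1 = 0x1; word=0x08
[4+:1] chan=1 & 0x1 = 0x1; word=0x18
[5+:1] rsvd=0 & 0x1 = 0x0; word=0x18
[6+:1] err=1 & 0x1 = 0x1; word=0x58
[7+:1] tag=0 & 0x1 = 0x0; word=0x58
word = 0x58 → little-endian bytes:
  [0]=0x58

58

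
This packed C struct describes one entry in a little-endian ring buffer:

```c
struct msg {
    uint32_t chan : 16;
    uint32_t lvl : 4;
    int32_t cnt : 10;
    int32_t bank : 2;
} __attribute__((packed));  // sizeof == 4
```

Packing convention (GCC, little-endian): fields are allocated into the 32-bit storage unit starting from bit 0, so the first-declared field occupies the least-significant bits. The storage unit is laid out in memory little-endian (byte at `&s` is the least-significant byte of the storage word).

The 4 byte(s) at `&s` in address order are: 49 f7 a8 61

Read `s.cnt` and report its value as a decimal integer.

-486

[0]=0x49 [1]=0xf7 [2]=0xa8 [3]=0x61 (little-endian) → word 0x61a8f749
chan:16 @ bit 0 → (0x61a8f749>>0)&0xffff = 0xf749
lvl:4 @ bit 16 → (0x61a8f749>>16)&0xf = 0x8
cnt:10 @ bit 20 → (0x61a8f749>>20)&0x3ff = 0x21a  ←
bank:2 @ bit 30 → (0x61a8f749>>30)&0x3 = 0x1
cnt signed 10b, MSB=1: 538 - 1024 = -486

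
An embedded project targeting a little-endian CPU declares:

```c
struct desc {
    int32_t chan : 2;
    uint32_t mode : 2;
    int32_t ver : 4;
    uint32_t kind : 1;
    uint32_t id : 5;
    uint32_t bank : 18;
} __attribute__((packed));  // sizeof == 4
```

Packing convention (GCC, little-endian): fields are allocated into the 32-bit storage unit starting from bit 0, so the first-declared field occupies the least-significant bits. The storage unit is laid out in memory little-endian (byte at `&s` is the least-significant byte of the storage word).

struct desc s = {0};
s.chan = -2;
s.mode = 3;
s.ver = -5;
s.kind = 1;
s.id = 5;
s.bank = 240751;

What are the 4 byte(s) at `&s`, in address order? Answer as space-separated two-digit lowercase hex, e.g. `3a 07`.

chan (2b) val=-2 bits=0x2 at bit 0: 0x00000002
mode (2b) val=3 bits=0x3 at bit 2: 0x0000000e
ver (4b) val=-5 bits=0xb at bit 4: 0x000000be
kind (1b) val=1 bits=0x1 at bit 8: 0x000001be
id (5b) val=5 bits=0x5 at bit 9: 0x00000bbe
bank (18b) val=240751 bits=0x3ac6f at bit 14: 0xeb1bcbbe
word = 0xeb1bcbbe → little-endian bytes:
  [0]=0xbe  [1]=0xcb  [2]=0x1b  [3]=0xeb

be cb 1b eb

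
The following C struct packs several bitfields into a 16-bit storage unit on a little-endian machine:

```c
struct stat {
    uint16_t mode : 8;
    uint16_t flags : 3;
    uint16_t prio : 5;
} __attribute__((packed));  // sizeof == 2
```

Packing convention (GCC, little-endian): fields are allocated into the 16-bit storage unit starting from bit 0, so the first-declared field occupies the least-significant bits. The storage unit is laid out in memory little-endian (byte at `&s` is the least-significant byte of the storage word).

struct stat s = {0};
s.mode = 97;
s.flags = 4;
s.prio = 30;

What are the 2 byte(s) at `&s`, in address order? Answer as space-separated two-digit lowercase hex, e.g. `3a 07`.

61 f4

mode:8 = 97 → 0x61 << 0 → word 0x0061
flags:3 = 4 → 0x4 << 8 → word 0x0461
prio:5 = 30 → 0x1e << 11 → word 0xf461
word = 0xf461 → little-endian bytes:
  [0]=0x61  [1]=0xf4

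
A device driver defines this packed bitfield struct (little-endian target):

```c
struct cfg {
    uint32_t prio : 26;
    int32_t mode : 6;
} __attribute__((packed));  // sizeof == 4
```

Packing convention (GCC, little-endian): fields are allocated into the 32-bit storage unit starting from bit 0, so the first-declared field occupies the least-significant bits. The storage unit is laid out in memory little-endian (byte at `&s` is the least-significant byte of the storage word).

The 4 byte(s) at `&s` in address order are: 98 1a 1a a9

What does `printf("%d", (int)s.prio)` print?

[0]=0x98 [1]=0x1a [2]=0x1a [3]=0xa9 (little-endian) → word 0xa91a1a98
prio [0+:26] = (word>>0) & 0x3ffffff = 18487960  ←
mode [26+:6] = (word>>26) & 0x3f = 42

18487960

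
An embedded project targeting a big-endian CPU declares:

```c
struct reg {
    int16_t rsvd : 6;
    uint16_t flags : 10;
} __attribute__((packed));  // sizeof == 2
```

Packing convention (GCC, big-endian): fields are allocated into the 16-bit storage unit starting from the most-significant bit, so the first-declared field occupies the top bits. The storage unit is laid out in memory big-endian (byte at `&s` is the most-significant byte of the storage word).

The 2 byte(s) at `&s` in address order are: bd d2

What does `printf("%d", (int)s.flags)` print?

466

[0]=0xbd [1]=0xd2 (big-endian) → word 0xbdd2
rsvd [10+:6] = (word>>10) & 0x3f = 47
flags [0+:10] = (word>>0) & 0x3ff = 466  ←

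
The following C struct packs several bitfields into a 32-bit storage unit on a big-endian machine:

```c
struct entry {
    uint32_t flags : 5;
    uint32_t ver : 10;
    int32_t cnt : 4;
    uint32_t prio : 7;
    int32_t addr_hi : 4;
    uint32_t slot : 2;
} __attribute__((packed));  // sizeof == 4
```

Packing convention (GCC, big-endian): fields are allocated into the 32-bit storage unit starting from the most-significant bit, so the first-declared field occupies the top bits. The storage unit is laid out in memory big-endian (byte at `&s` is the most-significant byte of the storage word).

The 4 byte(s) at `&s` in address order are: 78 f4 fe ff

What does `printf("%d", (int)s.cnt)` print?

7

[0]=0x78 [1]=0xf4 [2]=0xfe [3]=0xff (big-endian) → word 0x78f4feff
flags [27+:5] = (word>>27) & 0x1f = 15
ver [17+:10] = (word>>17) & 0x3ff = 122
cnt [13+:4] = (word>>13) & 0xf = 7  ←
prio [6+:7] = (word>>6) & 0x7f = 123
addr_hi [2+:4] = (word>>2) & 0xf = 15
slot [0+:2] = (word>>0) & 0x3 = 3
cnt signed 4b, MSB=0: value = 7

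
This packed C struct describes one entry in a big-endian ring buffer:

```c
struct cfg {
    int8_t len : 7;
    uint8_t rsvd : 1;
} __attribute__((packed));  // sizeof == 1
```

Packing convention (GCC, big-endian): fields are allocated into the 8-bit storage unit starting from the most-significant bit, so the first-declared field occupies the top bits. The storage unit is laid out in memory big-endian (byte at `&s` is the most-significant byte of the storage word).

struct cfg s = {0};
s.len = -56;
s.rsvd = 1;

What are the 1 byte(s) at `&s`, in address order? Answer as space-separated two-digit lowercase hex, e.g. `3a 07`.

[1+:7] len=-56 & 0x7f = 0x48; word=0x90
[0+:1] rsvd=1 & 0x1 = 0x1; word=0x91
word = 0x91 → big-endian bytes:
  [0]=0x91

91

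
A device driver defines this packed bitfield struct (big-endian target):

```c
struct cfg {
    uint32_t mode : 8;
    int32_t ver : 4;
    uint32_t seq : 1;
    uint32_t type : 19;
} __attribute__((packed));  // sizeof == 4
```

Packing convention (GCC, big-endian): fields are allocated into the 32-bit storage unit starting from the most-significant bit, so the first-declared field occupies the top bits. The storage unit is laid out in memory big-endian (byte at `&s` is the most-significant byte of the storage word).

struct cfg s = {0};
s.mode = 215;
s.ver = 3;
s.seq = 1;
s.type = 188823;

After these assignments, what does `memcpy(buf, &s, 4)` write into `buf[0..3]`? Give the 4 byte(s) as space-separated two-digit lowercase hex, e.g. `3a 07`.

[24+:8] mode=215 & 0xff = 0xd7; word=0xd7000000
[20+:4] ver=3 & 0xf = 0x3; word=0xd7300000
[19+:1] seq=1 & 0x1 = 0x1; word=0xd7380000
[0+:19] type=188823 & 0x7ffff = 0x2e197; word=0xd73ae197
word = 0xd73ae197 → big-endian bytes:
  [0]=0xd7  [1]=0x3a  [2]=0xe1  [3]=0x97

d7 3a e1 97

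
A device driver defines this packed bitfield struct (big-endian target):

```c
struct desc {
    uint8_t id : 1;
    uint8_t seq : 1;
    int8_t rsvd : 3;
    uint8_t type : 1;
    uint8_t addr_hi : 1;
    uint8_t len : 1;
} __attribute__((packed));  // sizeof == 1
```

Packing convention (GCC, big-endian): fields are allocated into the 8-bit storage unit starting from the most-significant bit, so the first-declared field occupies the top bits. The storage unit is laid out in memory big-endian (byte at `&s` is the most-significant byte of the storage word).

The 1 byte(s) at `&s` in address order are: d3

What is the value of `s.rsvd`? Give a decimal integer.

2

[0]=0xd3 (big-endian) → word 0xd3
id [7+:1] = (word>>7) & 0x1 = 1
seq [6+:1] = (word>>6) & 0x1 = 1
rsvd [3+:3] = (word>>3) & 0x7 = 2  ←
type [2+:1] = (word>>2) & 0x1 = 0
addr_hi [1+:1] = (word>>1) & 0x1 = 1
len [0+:1] = (word>>0) & 0x1 = 1
rsvd signed 3b, MSB=0: value = 2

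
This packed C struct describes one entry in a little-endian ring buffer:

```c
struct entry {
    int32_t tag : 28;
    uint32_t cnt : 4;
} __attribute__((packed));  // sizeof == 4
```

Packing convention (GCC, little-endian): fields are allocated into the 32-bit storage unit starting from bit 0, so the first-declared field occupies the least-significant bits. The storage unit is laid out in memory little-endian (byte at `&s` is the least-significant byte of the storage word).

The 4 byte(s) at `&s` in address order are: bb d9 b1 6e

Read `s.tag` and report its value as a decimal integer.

-21898821

[0]=0xbb [1]=0xd9 [2]=0xb1 [3]=0x6e (little-endian) → word 0x6eb1d9bb
tag:28 @ bit 0 → (0x6eb1d9bb>>0)&0xfffffff = 0xeb1d9bb  ←
cnt:4 @ bit 28 → (0x6eb1d9bb>>28)&0xf = 0x6
tag signed 28b, MSB=1: 246536635 - 268435456 = -21898821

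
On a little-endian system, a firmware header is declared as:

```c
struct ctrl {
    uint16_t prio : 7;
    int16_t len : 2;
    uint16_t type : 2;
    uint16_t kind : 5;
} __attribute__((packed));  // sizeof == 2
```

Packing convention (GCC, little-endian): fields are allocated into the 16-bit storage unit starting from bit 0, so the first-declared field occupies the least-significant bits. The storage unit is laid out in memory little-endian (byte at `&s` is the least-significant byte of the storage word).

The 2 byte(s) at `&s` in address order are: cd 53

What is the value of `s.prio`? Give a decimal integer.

77

[0]=0xcd [1]=0x53 (little-endian) → word 0x53cd
prio:7 @ bit 0 → (0x53cd>>0)&0x7f = 0x4d  ←
len:2 @ bit 7 → (0x53cd>>7)&0x3 = 0x3
type:2 @ bit 9 → (0x53cd>>9)&0x3 = 0x1
kind:5 @ bit 11 → (0x53cd>>11)&0x1f = 0xa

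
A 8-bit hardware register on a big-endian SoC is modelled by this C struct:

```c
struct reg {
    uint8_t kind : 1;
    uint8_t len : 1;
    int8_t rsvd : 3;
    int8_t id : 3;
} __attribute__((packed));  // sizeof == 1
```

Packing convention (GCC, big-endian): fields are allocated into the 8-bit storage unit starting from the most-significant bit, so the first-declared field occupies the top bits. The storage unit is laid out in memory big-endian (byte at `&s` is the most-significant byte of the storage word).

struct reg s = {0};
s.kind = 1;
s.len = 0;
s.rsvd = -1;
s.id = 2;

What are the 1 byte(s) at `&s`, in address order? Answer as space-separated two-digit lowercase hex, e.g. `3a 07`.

kind (1b) val=1 bits=0x1 at bit 7: 0x80
len (1b) val=0 bits=0x0 at bit 6: 0x80
rsvd (3b) val=-1 bits=0x7 at bit 3: 0xb8
id (3b) val=2 bits=0x2 at bit 0: 0xba
word = 0xba → big-endian bytes:
  [0]=0xba

ba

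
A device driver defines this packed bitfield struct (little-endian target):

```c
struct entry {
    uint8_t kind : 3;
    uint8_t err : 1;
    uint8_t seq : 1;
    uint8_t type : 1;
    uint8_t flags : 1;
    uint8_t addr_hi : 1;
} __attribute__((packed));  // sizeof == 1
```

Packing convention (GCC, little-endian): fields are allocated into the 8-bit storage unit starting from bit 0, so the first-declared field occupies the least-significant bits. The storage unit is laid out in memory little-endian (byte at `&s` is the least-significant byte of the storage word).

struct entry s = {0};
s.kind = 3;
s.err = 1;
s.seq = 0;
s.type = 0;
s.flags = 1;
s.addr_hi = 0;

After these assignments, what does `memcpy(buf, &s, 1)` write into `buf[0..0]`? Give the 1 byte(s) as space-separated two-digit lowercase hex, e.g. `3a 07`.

[0+:3] kind=3 & 0x7 = 0x3; word=0x03
[3+:1] err=1 & 0x1 = 0x1; word=0x0b
[4+:1] seq=0 & 0x1 = 0x0; word=0x0b
[5+:1] type=0 & 0x1 = 0x0; word=0x0b
[6+:1] flags=1 & 0x1 = 0x1; word=0x4b
[7+:1] addr_hi=0 & 0x1 = 0x0; word=0x4b
word = 0x4b → little-endian bytes:
  [0]=0x4b

4b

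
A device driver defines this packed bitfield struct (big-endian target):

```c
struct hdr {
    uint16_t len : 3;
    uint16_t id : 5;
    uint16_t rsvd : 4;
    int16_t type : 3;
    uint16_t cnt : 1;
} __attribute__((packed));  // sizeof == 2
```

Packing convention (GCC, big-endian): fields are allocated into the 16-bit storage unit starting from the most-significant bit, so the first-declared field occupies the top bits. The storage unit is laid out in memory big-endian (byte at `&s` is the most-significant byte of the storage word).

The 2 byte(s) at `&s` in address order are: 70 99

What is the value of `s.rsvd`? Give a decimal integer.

[0]=0x70 [1]=0x99 (big-endian) → word 0x7099
len:3 @ bit 13 → (0x7099>>13)&0x7 = 0x3
id:5 @ bit 8 → (0x7099>>8)&0x1f = 0x10
rsvd:4 @ bit 4 → (0x7099>>4)&0xf = 0x9  ←
type:3 @ bit 1 → (0x7099>>1)&0x7 = 0x4
cnt:1 @ bit 0 → (0x7099>>0)&0x1 = 0x1

9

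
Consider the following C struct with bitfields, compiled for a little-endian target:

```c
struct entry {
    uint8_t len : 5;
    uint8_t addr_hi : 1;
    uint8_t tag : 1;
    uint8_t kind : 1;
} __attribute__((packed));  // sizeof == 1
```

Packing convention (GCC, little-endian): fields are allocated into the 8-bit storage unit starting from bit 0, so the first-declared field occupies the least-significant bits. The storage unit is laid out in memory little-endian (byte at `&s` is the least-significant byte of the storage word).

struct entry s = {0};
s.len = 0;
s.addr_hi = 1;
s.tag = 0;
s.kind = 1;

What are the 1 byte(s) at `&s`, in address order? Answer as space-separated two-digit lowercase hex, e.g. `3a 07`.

len (5b) val=0 bits=0x0 at bit 0: 0x00
addr_hi (1b) val=1 bits=0x1 at bit 5: 0x20
tag (1b) val=0 bits=0x0 at bit 6: 0x20
kind (1b) val=1 bits=0x1 at bit 7: 0xa0
word = 0xa0 → little-endian bytes:
  [0]=0xa0

a0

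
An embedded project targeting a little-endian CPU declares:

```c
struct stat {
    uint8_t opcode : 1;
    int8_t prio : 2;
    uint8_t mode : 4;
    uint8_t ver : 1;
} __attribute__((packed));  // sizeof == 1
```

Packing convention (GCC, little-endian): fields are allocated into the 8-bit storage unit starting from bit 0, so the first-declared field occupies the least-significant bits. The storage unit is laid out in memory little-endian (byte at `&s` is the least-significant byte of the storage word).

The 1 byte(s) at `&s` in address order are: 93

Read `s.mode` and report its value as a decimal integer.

[0]=0x93 (little-endian) → word 0x93
opcode:1 @ bit 0 → (0x93>>0)&0x1 = 0x1
prio:2 @ bit 1 → (0x93>>1)&0x3 = 0x1
mode:4 @ bit 3 → (0x93>>3)&0xf = 0x2  ←
ver:1 @ bit 7 → (0x93>>7)&0x1 = 0x1

2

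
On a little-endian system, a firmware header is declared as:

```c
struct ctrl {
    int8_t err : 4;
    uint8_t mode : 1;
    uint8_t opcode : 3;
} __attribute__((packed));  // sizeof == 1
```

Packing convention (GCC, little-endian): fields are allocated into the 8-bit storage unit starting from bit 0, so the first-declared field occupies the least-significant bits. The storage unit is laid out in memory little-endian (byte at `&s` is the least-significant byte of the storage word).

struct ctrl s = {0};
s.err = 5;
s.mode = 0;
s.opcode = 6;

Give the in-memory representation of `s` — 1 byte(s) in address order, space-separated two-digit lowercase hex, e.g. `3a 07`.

c5

err (4b) val=5 bits=0x5 at bit 0: 0x05
mode (1b) val=0 bits=0x0 at bit 4: 0x05
opcode (3b) val=6 bits=0x6 at bit 5: 0xc5
word = 0xc5 → little-endian bytes:
  [0]=0xc5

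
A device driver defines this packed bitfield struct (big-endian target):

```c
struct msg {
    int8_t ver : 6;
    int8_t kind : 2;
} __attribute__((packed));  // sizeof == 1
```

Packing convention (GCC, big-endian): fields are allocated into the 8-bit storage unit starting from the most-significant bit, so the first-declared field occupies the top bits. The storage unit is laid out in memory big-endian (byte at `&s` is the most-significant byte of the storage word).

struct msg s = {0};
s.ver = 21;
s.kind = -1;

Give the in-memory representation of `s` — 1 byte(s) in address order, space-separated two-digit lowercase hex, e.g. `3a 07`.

57

ver:6 = 21 → 0x15 << 2 → word 0x54
kind:2 = -1 → 0x3 << 0 → word 0x57
word = 0x57 → big-endian bytes:
  [0]=0x57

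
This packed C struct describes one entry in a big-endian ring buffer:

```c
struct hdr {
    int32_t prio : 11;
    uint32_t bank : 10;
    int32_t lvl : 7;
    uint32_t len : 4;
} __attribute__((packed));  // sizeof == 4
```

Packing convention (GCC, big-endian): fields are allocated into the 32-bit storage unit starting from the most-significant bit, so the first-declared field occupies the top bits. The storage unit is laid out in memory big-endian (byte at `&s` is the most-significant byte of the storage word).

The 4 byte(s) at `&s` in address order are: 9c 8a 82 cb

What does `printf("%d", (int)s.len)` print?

11

[0]=0x9c [1]=0x8a [2]=0x82 [3]=0xcb (big-endian) → word 0x9c8a82cb
prio:11 @ bit 21 → (0x9c8a82cb>>21)&0x7ff = 0x4e4
bank:10 @ bit 11 → (0x9c8a82cb>>11)&0x3ff = 0x150
lvl:7 @ bit 4 → (0x9c8a82cb>>4)&0x7f = 0x2c
len:4 @ bit 0 → (0x9c8a82cb>>0)&0xf = 0xb  ←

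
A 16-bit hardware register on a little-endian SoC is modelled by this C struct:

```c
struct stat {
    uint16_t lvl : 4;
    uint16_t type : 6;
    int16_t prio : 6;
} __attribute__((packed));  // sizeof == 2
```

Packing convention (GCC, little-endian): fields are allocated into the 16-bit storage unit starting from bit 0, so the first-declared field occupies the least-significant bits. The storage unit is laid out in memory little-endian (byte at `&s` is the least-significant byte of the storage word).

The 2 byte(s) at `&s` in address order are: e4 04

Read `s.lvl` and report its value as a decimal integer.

4

[0]=0xe4 [1]=0x04 (little-endian) → word 0x04e4
lvl [0+:4] = (word>>0) & 0xf = 4  ←
type [4+:6] = (word>>4) & 0x3f = 14
prio [10+:6] = (word>>10) & 0x3f = 1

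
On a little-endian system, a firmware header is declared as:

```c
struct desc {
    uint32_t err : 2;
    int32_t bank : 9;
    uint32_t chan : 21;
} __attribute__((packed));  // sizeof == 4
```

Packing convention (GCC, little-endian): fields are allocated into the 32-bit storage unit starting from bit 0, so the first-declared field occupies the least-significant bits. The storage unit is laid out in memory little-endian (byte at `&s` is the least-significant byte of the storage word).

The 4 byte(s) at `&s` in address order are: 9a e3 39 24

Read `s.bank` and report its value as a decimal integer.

[0]=0x9a [1]=0xe3 [2]=0x39 [3]=0x24 (little-endian) → word 0x2439e39a
err [0+:2] = (word>>0) & 0x3 = 2
bank [2+:9] = (word>>2) & 0x1ff = 230  ←
chan [11+:21] = (word>>11) & 0x1fffff = 296764
bank signed 9b, MSB=0: value = 230

230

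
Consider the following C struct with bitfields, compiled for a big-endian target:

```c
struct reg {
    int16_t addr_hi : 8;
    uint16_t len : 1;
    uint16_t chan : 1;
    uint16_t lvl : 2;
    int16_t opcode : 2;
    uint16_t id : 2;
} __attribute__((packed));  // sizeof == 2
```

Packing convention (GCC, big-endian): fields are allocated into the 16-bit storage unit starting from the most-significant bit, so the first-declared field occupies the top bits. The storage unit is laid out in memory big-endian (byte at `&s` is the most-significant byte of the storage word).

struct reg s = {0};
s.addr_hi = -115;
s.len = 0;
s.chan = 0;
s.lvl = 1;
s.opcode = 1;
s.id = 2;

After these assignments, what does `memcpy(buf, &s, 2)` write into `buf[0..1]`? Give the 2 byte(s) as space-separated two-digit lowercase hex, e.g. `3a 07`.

8d 16

addr_hi:8 = -115 → 0x8d << 8 → word 0x8d00
len:1 = 0 → 0x0 << 7 → word 0x8d00
chan:1 = 0 → 0x0 << 6 → word 0x8d00
lvl:2 = 1 → 0x1 << 4 → word 0x8d10
opcode:2 = 1 → 0x1 << 2 → word 0x8d14
id:2 = 2 → 0x2 << 0 → word 0x8d16
word = 0x8d16 → big-endian bytes:
  [0]=0x8d  [1]=0x16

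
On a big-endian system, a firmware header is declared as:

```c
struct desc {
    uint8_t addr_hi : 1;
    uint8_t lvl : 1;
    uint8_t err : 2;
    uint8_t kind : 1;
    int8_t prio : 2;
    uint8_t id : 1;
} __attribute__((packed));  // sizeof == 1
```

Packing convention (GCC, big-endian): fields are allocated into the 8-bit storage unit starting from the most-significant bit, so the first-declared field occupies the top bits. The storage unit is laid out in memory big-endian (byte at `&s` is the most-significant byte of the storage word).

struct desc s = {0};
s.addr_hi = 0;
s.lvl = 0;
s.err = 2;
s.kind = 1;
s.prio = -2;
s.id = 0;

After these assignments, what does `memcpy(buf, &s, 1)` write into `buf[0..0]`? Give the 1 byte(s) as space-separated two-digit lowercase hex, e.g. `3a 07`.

addr_hi:1 = 0 → 0x0 << 7 → word 0x00
lvl:1 = 0 → 0x0 << 6 → word 0x00
err:2 = 2 → 0x2 << 4 → word 0x20
kind:1 = 1 → 0x1 << 3 → word 0x28
prio:2 = -2 → 0x2 << 1 → word 0x2c
id:1 = 0 → 0x0 << 0 → word 0x2c
word = 0x2c → big-endian bytes:
  [0]=0x2c

2c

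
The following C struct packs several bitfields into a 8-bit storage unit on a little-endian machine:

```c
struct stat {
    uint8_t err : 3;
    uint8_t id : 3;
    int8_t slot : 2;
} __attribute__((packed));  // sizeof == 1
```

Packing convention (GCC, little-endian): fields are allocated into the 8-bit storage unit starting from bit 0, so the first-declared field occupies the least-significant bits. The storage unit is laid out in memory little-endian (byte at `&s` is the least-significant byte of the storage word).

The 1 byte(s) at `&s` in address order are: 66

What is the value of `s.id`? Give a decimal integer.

[0]=0x66 (little-endian) → word 0x66
err:3 @ bit 0 → (0x66>>0)&0x7 = 0x6
id:3 @ bit 3 → (0x66>>3)&0x7 = 0x4  ←
slot:2 @ bit 6 → (0x66>>6)&0x3 = 0x1

4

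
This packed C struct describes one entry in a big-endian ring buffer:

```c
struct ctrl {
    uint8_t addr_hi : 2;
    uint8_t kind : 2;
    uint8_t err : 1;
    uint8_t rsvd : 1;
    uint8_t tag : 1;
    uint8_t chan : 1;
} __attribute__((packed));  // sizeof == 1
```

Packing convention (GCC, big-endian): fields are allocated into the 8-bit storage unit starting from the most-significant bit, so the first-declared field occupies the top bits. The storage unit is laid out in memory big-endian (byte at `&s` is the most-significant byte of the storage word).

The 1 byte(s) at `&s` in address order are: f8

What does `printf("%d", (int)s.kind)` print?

[0]=0xf8 (big-endian) → word 0xf8
addr_hi [6+:2] = (word>>6) & 0x3 = 3
kind [4+:2] = (word>>4) & 0x3 = 3  ←
err [3+:1] = (word>>3) & 0x1 = 1
rsvd [2+:1] = (word>>2) & 0x1 = 0
tag [1+:1] = (word>>1) & 0x1 = 0
chan [0+:1] = (word>>0) & 0x1 = 0

3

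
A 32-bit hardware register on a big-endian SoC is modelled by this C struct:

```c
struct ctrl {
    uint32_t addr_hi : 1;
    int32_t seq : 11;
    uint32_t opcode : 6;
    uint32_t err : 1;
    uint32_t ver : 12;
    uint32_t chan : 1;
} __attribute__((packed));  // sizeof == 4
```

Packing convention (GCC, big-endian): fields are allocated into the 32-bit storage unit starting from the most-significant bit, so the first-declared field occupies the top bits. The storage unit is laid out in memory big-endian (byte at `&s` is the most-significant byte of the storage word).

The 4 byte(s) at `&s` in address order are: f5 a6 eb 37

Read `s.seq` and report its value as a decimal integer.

-166

[0]=0xf5 [1]=0xa6 [2]=0xeb [3]=0x37 (big-endian) → word 0xf5a6eb37
addr_hi [31+:1] = (word>>31) & 0x1 = 1
seq [20+:11] = (word>>20) & 0x7ff = 1882  ←
opcode [14+:6] = (word>>14) & 0x3f = 27
err [13+:1] = (word>>13) & 0x1 = 1
ver [1+:12] = (word>>1) & 0xfff = 1435
chan [0+:1] = (word>>0) & 0x1 = 1
seq signed 11b, MSB=1: 1882 - 2048 = -166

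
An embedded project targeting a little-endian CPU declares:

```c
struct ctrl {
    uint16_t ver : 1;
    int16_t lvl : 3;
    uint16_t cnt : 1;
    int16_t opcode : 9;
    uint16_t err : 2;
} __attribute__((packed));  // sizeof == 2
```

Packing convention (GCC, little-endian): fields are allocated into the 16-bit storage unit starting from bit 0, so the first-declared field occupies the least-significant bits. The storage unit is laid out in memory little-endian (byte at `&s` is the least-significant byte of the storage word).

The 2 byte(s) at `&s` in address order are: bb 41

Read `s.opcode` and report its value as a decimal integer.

[0]=0xbb [1]=0x41 (little-endian) → word 0x41bb
ver:1 @ bit 0 → (0x41bb>>0)&0x1 = 0x1
lvl:3 @ bit 1 → (0x41bb>>1)&0x7 = 0x5
cnt:1 @ bit 4 → (0x41bb>>4)&0x1 = 0x1
opcode:9 @ bit 5 → (0x41bb>>5)&0x1ff = 0xd  ←
err:2 @ bit 14 → (0x41bb>>14)&0x3 = 0x1
opcode signed 9b, MSB=0: value = 13

13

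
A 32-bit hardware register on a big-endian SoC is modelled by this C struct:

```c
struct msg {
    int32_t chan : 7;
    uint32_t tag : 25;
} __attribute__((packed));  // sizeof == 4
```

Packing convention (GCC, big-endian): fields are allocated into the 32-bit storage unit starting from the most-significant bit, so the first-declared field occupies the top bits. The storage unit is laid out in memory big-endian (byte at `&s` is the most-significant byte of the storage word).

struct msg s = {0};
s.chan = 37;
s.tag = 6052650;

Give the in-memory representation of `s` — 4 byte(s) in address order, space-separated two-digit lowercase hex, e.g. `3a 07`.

chan:7 = 37 → 0x25 << 25 → word 0x4a000000
tag:25 = 6052650 → 0x5c5b2a << 0 → word 0x4a5c5b2a
word = 0x4a5c5b2a → big-endian bytes:
  [0]=0x4a  [1]=0x5c  [2]=0x5b  [3]=0x2a

4a 5c 5b 2a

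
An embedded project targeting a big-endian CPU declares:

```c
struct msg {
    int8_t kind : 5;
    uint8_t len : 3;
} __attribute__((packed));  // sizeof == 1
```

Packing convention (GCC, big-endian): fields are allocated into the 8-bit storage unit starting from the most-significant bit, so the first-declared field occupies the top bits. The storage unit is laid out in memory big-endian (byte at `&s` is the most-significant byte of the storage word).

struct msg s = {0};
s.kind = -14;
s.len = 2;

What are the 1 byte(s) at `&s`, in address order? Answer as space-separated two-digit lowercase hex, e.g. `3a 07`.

92

[3+:5] kind=-14 & 0x1f = 0x12; word=0x90
[0+:3] len=2 & 0x7 = 0x2; word=0x92
word = 0x92 → big-endian bytes:
  [0]=0x92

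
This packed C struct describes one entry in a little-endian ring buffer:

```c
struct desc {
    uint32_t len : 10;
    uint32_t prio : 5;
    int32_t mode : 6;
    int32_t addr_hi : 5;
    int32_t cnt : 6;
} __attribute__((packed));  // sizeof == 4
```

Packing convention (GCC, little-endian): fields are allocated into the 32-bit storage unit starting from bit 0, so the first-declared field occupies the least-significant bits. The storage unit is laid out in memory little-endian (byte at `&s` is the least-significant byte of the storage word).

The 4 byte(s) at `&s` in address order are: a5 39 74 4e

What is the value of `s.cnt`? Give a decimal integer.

[0]=0xa5 [1]=0x39 [2]=0x74 [3]=0x4e (little-endian) → word 0x4e7439a5
len:10 @ bit 0 → (0x4e7439a5>>0)&0x3ff = 0x1a5
prio:5 @ bit 10 → (0x4e7439a5>>10)&0x1f = 0xe
mode:6 @ bit 15 → (0x4e7439a5>>15)&0x3f = 0x28
addr_hi:5 @ bit 21 → (0x4e7439a5>>21)&0x1f = 0x13
cnt:6 @ bit 26 → (0x4e7439a5>>26)&0x3f = 0x13  ←
cnt signed 6b, MSB=0: value = 19

19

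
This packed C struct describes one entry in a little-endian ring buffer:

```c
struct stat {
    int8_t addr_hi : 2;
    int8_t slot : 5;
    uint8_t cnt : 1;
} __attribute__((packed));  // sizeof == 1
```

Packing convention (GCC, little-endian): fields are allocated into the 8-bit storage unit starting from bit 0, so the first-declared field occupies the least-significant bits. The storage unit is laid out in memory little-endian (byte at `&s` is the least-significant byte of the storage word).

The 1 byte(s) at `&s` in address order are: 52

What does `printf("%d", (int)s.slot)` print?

-12

[0]=0x52 (little-endian) → word 0x52
addr_hi:2 @ bit 0 → (0x52>>0)&0x3 = 0x2
slot:5 @ bit 2 → (0x52>>2)&0x1f = 0x14  ←
cnt:1 @ bit 7 → (0x52>>7)&0x1 = 0x0
slot signed 5b, MSB=1: 20 - 32 = -12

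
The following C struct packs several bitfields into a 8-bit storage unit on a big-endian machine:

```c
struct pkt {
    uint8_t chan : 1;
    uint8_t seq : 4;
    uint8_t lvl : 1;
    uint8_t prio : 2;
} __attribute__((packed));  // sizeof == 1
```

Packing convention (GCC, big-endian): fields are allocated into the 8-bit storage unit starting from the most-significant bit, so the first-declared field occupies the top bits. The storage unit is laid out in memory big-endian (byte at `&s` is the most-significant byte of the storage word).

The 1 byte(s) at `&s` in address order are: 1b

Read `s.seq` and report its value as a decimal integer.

[0]=0x1b (big-endian) → word 0x1b
chan [7+:1] = (word>>7) & 0x1 = 0
seq [3+:4] = (word>>3) & 0xf = 3  ←
lvl [2+:1] = (word>>2) & 0x1 = 0
prio [0+:2] = (word>>0) & 0x3 = 3

3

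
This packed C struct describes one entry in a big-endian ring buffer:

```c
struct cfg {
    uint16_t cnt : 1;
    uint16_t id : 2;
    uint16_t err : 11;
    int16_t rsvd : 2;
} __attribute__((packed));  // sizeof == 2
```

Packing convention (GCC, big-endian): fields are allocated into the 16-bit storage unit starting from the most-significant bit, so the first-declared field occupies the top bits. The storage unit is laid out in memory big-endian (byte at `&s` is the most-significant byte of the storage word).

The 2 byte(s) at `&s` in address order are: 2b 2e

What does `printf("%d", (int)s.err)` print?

[0]=0x2b [1]=0x2e (big-endian) → word 0x2b2e
cnt [15+:1] = (word>>15) & 0x1 = 0
id [13+:2] = (word>>13) & 0x3 = 1
err [2+:11] = (word>>2) & 0x7ff = 715  ←
rsvd [0+:2] = (word>>0) & 0x3 = 2

715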